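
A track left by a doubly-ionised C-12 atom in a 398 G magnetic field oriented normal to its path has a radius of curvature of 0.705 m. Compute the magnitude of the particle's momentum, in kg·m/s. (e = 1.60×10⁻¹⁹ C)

Since qvB = mv²/r, the momentum p = mv = qBr.
p = (2×1.60×10^-19)(0.0398)(0.705) = 8.98×10^-21 kg·m/s.

p ≈ 8.98×10^-21 kg·m/s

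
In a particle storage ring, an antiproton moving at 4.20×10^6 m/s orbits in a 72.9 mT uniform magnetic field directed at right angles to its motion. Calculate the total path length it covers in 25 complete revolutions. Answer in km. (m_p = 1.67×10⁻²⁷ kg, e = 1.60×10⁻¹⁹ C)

L ≈ 0.0945 km

r = mv/(qB) = 0.601 m, so one revolution covers 2πr = 3.78 m.
In 25 revolutions: L = 25·2πr = 94.5 m.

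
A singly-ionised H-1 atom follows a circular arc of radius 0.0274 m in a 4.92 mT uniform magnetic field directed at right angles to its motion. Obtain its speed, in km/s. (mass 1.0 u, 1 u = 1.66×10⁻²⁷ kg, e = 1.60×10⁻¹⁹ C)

v ≈ 13.0 km/s

From qvB = mv²/r, v = qBr/m.
v = (1×1.60×10^-19)(4.92×10^-3)(0.0274) / (1.66×10^-27) = 1.30×10^4 m/s.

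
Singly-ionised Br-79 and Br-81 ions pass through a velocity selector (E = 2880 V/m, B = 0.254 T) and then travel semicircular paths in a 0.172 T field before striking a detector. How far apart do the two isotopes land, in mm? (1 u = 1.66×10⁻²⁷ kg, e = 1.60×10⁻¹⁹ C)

Both emerge at v = E/B₁ = 1.13×10^4 m/s.
r = mv/(qB₂), so r₁ = 0.05403 m and r₂ = 0.05540 m, giving Δr = 1.37×10^-3 m.
After a semicircle each ion lands a diameter 2r from the entry slit, so the separation is 2Δr = 2.74×10^-3 m.

Δd ≈ 2.74 mm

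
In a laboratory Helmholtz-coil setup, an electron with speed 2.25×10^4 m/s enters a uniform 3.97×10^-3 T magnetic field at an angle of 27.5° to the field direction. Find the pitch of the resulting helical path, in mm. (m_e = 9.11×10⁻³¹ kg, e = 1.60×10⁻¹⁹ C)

pitch ≈ 0.180 mm

The velocity component along B is v∥ = v cos27.5° = 2.00×10^4 m/s.
The cyclotron period T = 2πm/(qB) = 9.01×10^-9 s is set by m, q, B alone.
Pitch = v∥·T = (2.00×10^4)(9.01×10^-9) = 1.80×10^-4 m.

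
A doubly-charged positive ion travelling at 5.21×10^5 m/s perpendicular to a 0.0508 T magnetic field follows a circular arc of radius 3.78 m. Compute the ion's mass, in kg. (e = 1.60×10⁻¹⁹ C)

m ≈ 1.18×10^-25 kg

qvB = mv²/r ⇒ m = qBr/v.
m = (2×1.60×10^-19)(0.0508)(3.78) / (5.21×10^5) = 1.18×10^-25 kg.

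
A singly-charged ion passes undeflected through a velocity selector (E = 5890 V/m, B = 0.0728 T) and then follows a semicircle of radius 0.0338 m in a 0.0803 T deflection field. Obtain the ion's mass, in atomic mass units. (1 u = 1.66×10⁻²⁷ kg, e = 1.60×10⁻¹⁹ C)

m ≈ 3.23 u

v = E/B₁ = 8.09×10^4 m/s.
From r = mv/(qB₂), m = qB₂r/v = (1×1.60×10^-19)(0.0803)(0.0338) / (8.09×10^4) = 5.37×10^-27 kg.
In atomic mass units: m = 5.37×10^-27 / 1.66×10^-27 = 3.23 u.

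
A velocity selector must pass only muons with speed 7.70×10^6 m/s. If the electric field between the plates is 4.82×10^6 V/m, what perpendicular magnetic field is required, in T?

qE = qvB ⇒ B = E/v = (4.82×10^6) / (7.70×10^6) = 0.626 T.

B ≈ 0.626 T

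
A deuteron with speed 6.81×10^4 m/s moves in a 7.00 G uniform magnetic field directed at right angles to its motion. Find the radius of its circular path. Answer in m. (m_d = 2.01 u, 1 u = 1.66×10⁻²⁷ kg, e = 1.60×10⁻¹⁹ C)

r ≈ 2.03 m

The magnetic force provides the centripetal force: qvB = mv²/r, so r = mv/(qB).
r = (3.34×10^-27 kg)(6.81×10^4 m/s) / [(1×1.60×10^-19 C)(7.00×10^-4 T)] = 2.03 m.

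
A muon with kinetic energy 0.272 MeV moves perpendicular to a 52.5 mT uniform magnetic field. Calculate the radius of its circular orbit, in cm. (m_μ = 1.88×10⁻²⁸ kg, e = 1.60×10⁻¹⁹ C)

r ≈ 48.2 cm

Convert the energy: K = 0.272 MeV = 4.35×10^-14 J.
v = √(2K/m) = √(2·4.35×10^-14/1.88×10^-28) = 2.15×10^7 m/s.
r = mv/(qB) = (1.88×10^-28)(2.15×10^7) / [(1×1.60×10^-19)(0.0525)] = 0.482 m.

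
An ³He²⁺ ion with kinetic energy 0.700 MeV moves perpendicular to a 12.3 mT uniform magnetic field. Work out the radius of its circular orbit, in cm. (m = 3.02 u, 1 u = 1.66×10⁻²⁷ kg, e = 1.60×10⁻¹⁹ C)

Convert the energy: K = 0.700 MeV = 1.12×10^-13 J.
v = √(2K/m) = √(2·1.12×10^-13/5.01×10^-27) = 6.68×10^6 m/s.
r = mv/(qB) = (5.01×10^-27)(6.68×10^6) / [(2×1.60×10^-19)(0.0123)] = 8.51 m.

r ≈ 851 cm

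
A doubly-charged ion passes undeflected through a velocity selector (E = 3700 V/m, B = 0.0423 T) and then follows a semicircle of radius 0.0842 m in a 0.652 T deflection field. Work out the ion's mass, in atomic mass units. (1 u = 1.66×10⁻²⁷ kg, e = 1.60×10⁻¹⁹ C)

v = E/B₁ = 8.75×10^4 m/s.
From r = mv/(qB₂), m = qB₂r/v = (2×1.60×10^-19)(0.652)(0.0842) / (8.75×10^4) = 2.01×10^-25 kg.
In atomic mass units: m = 2.01×10^-25 / 1.66×10^-27 = 121 u.

m ≈ 121 u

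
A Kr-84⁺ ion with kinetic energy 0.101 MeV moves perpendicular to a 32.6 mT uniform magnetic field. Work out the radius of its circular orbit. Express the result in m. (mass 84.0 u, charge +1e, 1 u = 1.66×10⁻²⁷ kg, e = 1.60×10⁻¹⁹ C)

r ≈ 12.9 m

Convert the energy: K = 0.101 MeV = 1.62×10^-14 J.
v = √(2K/m) = √(2·1.62×10^-14/1.39×10^-25) = 4.81×10^5 m/s.
r = mv/(qB) = (1.39×10^-25)(4.81×10^5) / [(1×1.60×10^-19)(0.0326)] = 12.9 m.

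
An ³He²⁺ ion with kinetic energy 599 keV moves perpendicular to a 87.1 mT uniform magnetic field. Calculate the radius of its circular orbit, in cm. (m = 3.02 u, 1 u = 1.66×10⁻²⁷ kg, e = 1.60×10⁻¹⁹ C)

Convert the energy: K = 599 keV = 9.58×10^-14 J.
v = √(2K/m) = √(2·9.58×10^-14/5.01×10^-27) = 6.18×10^6 m/s.
r = mv/(qB) = (5.01×10^-27)(6.18×10^6) / [(2×1.60×10^-19)(0.0871)] = 1.11 m.

r ≈ 111 cm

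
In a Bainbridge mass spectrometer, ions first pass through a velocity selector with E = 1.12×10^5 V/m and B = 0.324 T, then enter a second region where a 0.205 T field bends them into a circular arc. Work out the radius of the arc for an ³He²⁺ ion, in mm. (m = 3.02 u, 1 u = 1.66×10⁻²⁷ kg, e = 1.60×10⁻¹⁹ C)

r ≈ 26.4 mm

The selector passes v = E/B = 1.12×10^5/0.324 = 3.46×10^5 m/s.
In the deflection region, r = mv/(qB₂) = (5.01×10^-27)(3.46×10^5) / [(2×1.60×10^-19)(0.205)] = 0.0264 m.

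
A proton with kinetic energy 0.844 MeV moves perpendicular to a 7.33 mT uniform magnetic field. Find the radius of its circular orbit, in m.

Convert the energy: K = 0.844 MeV = 1.35×10^-13 J.
v = √(2K/m) = √(2·1.35×10^-13/1.67×10^-27) = 1.27×10^7 m/s.
r = mv/(qB) = (1.67×10^-27)(1.27×10^7) / [(1×1.60×10^-19)(7.33×10^-3)] = 18.1 m.

r ≈ 18.1 m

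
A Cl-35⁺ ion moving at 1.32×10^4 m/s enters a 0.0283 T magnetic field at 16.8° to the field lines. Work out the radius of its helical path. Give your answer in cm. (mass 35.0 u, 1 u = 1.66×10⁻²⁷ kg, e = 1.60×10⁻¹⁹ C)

r ≈ 4.90 cm

Only the perpendicular component v⊥ = v sin16.8° = 3820 m/s is bent by the field.
r = m v⊥ /(qB) = (5.81×10^-26)(3820) / [(1×1.60×10^-19)(0.0283)] = 0.0490 m.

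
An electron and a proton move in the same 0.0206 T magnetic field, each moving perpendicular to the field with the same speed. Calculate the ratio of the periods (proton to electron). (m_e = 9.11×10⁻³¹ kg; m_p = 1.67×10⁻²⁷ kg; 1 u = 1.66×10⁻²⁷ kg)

ratio ≈ 1830

T = 2πm/(qB) is independent of speed, so T₂/T₁ = (m₂/q₂)/(m₁/q₁).
T_{proton}/T_{electron} = (1.67×10^-27/1e) / (9.11×10^-31/1e) = 1830.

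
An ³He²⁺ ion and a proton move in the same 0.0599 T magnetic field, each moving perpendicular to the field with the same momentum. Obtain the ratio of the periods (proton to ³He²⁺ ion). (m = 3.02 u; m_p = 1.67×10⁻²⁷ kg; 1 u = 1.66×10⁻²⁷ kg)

T = 2πm/(qB) is independent of speed, so T₂/T₁ = (m₂/q₂)/(m₁/q₁).
T_{proton}/T_{³He²⁺ ion} = (1.67×10^-27/1e) / (5.01×10^-27/2e) = 0.666.

ratio ≈ 0.666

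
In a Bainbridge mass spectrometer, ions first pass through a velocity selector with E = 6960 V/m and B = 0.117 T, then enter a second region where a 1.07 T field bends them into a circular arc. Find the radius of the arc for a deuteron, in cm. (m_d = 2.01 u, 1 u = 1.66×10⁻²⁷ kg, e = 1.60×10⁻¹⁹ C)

The selector passes v = E/B = 6960/0.117 = 5.95×10^4 m/s.
In the deflection region, r = mv/(qB₂) = (3.34×10^-27)(5.95×10^4) / [(1×1.60×10^-19)(1.07)] = 1.16×10^-3 m.

r ≈ 0.116 cm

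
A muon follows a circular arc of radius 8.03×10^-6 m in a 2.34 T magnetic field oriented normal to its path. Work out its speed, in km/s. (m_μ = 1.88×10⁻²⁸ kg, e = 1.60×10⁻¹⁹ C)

From qvB = mv²/r, v = qBr/m.
v = (1×1.60×10^-19)(2.34)(8.03×10^-6) / (1.88×10^-28) = 1.60×10^4 m/s.

v ≈ 16.0 km/s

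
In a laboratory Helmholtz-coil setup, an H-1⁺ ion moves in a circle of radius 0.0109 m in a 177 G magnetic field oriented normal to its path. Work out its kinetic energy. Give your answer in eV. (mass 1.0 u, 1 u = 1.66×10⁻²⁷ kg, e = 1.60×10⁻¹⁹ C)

v = qBr/m = (1×1.60×10^-19)(0.0177)(0.0109) / (1.66×10^-27) = 1.86×10^4 m/s.
K = ½mv² = 0.5·(1.66×10^-27)·(1.86×10^4)² = 2.87×10^-19 J = 1.79 eV.

K ≈ 1.79 eV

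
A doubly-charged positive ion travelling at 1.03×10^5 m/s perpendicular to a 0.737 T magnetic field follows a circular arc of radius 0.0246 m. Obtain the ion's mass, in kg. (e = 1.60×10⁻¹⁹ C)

m ≈ 5.63×10^-26 kg

qvB = mv²/r ⇒ m = qBr/v.
m = (2×1.60×10^-19)(0.737)(0.0246) / (1.03×10^5) = 5.63×10^-26 kg.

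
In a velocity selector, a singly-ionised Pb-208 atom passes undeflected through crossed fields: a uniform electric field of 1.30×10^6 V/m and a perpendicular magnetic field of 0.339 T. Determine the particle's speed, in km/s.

v ≈ 3830 km/s

For zero net force, qE = qvB, so v = E/B.
v = (1.30×10^6) / (0.339) = 3.83×10^6 m/s.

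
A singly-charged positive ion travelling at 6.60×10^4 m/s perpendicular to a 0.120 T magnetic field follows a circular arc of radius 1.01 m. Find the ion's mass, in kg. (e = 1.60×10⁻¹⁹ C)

qvB = mv²/r ⇒ m = qBr/v.
m = (1×1.60×10^-19)(0.120)(1.01) / (6.60×10^4) = 2.94×10^-25 kg.

m ≈ 2.94×10^-25 kg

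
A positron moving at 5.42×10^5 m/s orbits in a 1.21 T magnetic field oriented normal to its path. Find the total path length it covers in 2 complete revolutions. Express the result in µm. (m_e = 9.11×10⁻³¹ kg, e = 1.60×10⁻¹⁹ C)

r = mv/(qB) = 2.55×10^-6 m, so one revolution covers 2πr = 1.60×10^-5 m.
In 2 revolutions: L = 2·2πr = 3.20×10^-5 m.

L ≈ 32.0 µm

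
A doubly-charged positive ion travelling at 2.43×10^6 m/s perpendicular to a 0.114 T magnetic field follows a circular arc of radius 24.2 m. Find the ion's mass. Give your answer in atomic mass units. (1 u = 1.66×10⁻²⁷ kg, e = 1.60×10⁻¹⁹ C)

m ≈ 219 u

qvB = mv²/r ⇒ m = qBr/v.
m = (2×1.60×10^-19)(0.114)(24.2) / (2.43×10^6) = 3.63×10^-25 kg = 219 u.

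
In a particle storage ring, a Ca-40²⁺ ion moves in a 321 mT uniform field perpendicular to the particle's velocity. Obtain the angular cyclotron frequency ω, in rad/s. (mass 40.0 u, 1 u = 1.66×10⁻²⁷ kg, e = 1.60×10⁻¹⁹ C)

ω ≈ 1.55×10^6 rad/s

ω = qB/m = (2×1.60×10^-19)(0.321) / (6.64×10^-26) = 1.55×10^6 rad/s.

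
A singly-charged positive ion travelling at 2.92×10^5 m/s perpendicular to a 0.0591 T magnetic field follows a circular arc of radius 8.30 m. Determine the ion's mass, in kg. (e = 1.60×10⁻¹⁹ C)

qvB = mv²/r ⇒ m = qBr/v.
m = (1×1.60×10^-19)(0.0591)(8.30) / (2.92×10^5) = 2.69×10^-25 kg.

m ≈ 2.69×10^-25 kg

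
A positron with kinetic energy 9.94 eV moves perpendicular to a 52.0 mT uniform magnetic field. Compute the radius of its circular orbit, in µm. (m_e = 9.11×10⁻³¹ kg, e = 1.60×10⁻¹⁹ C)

r ≈ 205 µm

Convert the energy: K = 9.94 eV = 1.59×10^-18 J.
v = √(2K/m) = √(2·1.59×10^-18/9.11×10^-31) = 1.87×10^6 m/s.
r = mv/(qB) = (9.11×10^-31)(1.87×10^6) / [(1×1.60×10^-19)(0.0520)] = 2.05×10^-4 m.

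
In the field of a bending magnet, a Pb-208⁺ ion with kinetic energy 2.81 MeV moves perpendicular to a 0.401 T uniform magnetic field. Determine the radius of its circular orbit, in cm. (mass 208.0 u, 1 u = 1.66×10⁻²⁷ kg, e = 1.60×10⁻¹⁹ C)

Convert the energy: K = 2.81 MeV = 4.50×10^-13 J.
v = √(2K/m) = √(2·4.50×10^-13/3.45×10^-25) = 1.61×10^6 m/s.
r = mv/(qB) = (3.45×10^-25)(1.61×10^6) / [(1×1.60×10^-19)(0.401)] = 8.68 m.

r ≈ 868 cm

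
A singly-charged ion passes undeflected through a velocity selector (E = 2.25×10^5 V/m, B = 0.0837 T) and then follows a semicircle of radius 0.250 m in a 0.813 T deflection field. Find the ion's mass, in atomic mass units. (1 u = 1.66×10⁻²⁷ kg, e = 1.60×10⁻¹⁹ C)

v = E/B₁ = 2.69×10^6 m/s.
From r = mv/(qB₂), m = qB₂r/v = (1×1.60×10^-19)(0.813)(0.250) / (2.69×10^6) = 1.21×10^-26 kg.
In atomic mass units: m = 1.21×10^-26 / 1.66×10^-27 = 7.29 u.

m ≈ 7.29 u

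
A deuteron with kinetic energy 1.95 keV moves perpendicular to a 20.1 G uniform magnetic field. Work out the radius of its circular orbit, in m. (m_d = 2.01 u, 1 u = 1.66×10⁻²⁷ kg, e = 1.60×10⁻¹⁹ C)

r ≈ 4.49 m

Convert the energy: K = 1.95 keV = 3.12×10^-16 J.
v = √(2K/m) = √(2·3.12×10^-16/3.34×10^-27) = 4.32×10^5 m/s.
r = mv/(qB) = (3.34×10^-27)(4.32×10^5) / [(1×1.60×10^-19)(2.01×10^-3)] = 4.49 m.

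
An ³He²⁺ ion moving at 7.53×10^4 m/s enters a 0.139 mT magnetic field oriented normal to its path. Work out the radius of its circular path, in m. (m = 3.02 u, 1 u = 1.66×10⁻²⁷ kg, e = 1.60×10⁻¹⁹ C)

The magnetic force provides the centripetal force: qvB = mv²/r, so r = mv/(qB).
r = (5.01×10^-27 kg)(7.53×10^4 m/s) / [(2×1.60×10^-19 C)(1.39×10^-4 T)] = 8.49 m.

r ≈ 8.49 m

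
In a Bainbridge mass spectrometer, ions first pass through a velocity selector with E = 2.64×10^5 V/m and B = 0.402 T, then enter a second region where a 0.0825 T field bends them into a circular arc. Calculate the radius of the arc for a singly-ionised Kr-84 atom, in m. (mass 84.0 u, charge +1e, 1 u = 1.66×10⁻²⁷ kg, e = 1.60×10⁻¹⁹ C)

The selector passes v = E/B = 2.64×10^5/0.402 = 6.57×10^5 m/s.
In the deflection region, r = mv/(qB₂) = (1.39×10^-25)(6.57×10^5) / [(1×1.60×10^-19)(0.0825)] = 6.94 m.

r ≈ 6.94 m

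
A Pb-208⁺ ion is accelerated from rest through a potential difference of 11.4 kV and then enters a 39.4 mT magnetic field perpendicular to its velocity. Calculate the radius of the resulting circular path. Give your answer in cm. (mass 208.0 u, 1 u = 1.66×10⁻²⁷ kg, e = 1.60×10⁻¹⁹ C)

The kinetic energy gained is K = qV = (1×1.60×10^-19)(1.14×10^4) = 1.82×10^-15 J.
v = √(2K/m) = 1.03×10^5 m/s.
r = mv/(qB) = (3.45×10^-25)(1.03×10^5) / [(1×1.60×10^-19)(0.0394)] = 5.63 m.

r ≈ 563 cm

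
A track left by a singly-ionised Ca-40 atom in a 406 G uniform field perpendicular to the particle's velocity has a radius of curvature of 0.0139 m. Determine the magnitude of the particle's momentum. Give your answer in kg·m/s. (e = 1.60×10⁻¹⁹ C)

p ≈ 9.03×10^-23 kg·m/s

Since qvB = mv²/r, the momentum p = mv = qBr.
p = (1×1.60×10^-19)(0.0406)(0.0139) = 9.03×10^-23 kg·m/s.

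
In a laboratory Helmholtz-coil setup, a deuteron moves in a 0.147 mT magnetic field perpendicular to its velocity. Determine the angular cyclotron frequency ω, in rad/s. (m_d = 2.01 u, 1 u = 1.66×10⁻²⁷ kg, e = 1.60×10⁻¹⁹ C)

ω ≈ 7050 rad/s

ω = qB/m = (1×1.60×10^-19)(1.47×10^-4) / (3.34×10^-27) = 7050 rad/s.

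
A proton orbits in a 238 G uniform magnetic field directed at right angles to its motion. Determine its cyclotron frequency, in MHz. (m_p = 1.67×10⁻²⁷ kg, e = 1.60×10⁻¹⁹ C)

f = qB/(2πm) = (1×1.60×10^-19)(0.0238) / [2π(1.67×10^-27)] = 3.63×10^5 Hz.

f ≈ 0.363 MHz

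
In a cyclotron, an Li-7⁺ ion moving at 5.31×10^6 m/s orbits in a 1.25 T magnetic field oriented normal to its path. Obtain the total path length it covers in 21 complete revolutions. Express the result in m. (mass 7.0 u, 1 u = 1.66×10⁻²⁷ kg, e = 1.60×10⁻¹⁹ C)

r = mv/(qB) = 0.309 m, so one revolution covers 2πr = 1.94 m.
In 21 revolutions: L = 21·2πr = 40.7 m.

L ≈ 40.7 m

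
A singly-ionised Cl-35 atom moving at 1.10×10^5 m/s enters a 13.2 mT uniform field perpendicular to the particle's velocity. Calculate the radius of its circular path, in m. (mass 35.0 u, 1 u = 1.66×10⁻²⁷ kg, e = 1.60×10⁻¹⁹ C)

The magnetic force provides the centripetal force: qvB = mv²/r, so r = mv/(qB).
r = (5.81×10^-26 kg)(1.10×10^5 m/s) / [(1×1.60×10^-19 C)(0.0132 T)] = 3.03 m.

r ≈ 3.03 m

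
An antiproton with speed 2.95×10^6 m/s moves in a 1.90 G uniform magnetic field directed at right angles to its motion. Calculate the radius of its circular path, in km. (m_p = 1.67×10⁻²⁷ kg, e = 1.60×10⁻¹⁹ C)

The magnetic force provides the centripetal force: qvB = mv²/r, so r = mv/(qB).
r = (1.67×10^-27 kg)(2.95×10^6 m/s) / [(1×1.60×10^-19 C)(1.90×10^-4 T)] = 162 m.

r ≈ 0.162 km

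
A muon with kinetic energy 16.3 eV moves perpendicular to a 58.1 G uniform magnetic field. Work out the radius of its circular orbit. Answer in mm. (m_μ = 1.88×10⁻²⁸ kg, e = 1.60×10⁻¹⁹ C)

r ≈ 33.7 mm

Convert the energy: K = 16.3 eV = 2.61×10^-18 J.
v = √(2K/m) = √(2·2.61×10^-18/1.88×10^-28) = 1.67×10^5 m/s.
r = mv/(qB) = (1.88×10^-28)(1.67×10^5) / [(1×1.60×10^-19)(5.81×10^-3)] = 0.0337 m.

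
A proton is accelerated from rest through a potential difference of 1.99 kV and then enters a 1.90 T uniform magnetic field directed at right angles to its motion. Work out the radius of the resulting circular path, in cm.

The kinetic energy gained is K = qV = (1×1.60×10^-19)(1990) = 3.18×10^-16 J.
v = √(2K/m) = 6.18×10^5 m/s.
r = mv/(qB) = (1.67×10^-27)(6.18×10^5) / [(1×1.60×10^-19)(1.90)] = 3.39×10^-3 m.

r ≈ 0.339 cm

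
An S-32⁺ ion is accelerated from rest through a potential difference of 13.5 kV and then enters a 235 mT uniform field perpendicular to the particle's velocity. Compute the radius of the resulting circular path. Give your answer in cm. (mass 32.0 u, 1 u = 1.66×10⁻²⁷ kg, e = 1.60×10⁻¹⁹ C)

The kinetic energy gained is K = qV = (1×1.60×10^-19)(1.35×10^4) = 2.16×10^-15 J.
v = √(2K/m) = 2.85×10^5 m/s.
r = mv/(qB) = (5.31×10^-26)(2.85×10^5) / [(1×1.60×10^-19)(0.235)] = 0.403 m.

r ≈ 40.3 cm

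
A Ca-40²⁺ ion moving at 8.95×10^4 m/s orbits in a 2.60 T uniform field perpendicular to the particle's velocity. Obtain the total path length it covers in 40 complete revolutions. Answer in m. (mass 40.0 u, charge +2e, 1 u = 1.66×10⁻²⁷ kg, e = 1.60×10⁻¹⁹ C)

L ≈ 1.80 m

r = mv/(qB) = 7.14×10^-3 m, so one revolution covers 2πr = 0.0449 m.
In 40 revolutions: L = 40·2πr = 1.80 m.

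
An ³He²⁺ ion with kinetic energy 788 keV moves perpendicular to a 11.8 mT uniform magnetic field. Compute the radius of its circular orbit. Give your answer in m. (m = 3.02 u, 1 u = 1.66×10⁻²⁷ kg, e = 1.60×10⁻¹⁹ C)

r ≈ 9.42 m

Convert the energy: K = 788 keV = 1.26×10^-13 J.
v = √(2K/m) = √(2·1.26×10^-13/5.01×10^-27) = 7.09×10^6 m/s.
r = mv/(qB) = (5.01×10^-27)(7.09×10^6) / [(2×1.60×10^-19)(0.0118)] = 9.42 m.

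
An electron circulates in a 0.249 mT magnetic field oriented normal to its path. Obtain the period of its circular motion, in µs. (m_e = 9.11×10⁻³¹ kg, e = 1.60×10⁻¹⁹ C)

The cyclotron period is independent of speed: T = 2πm/(qB).
T = 2π(9.11×10^-31) / [(1×1.60×10^-19)(2.49×10^-4)] = 1.44×10^-7 s.

T ≈ 0.144 µs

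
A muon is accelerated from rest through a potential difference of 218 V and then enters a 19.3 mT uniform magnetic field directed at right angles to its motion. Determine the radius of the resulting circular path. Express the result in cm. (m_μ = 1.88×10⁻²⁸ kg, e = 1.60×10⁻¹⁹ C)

The kinetic energy gained is K = qV = (1×1.60×10^-19)(218) = 3.49×10^-17 J.
v = √(2K/m) = 6.09×10^5 m/s.
r = mv/(qB) = (1.88×10^-28)(6.09×10^5) / [(1×1.60×10^-19)(0.0193)] = 0.0371 m.

r ≈ 3.71 cm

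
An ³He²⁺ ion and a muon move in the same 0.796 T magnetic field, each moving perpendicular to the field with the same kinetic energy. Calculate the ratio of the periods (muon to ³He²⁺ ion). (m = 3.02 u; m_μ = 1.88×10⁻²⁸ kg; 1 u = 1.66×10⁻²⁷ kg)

T = 2πm/(qB) is independent of speed, so T₂/T₁ = (m₂/q₂)/(m₁/q₁).
T_{muon}/T_{³He²⁺ ion} = (1.88×10^-28/1e) / (5.01×10^-27/2e) = 0.0750.

ratio ≈ 0.0750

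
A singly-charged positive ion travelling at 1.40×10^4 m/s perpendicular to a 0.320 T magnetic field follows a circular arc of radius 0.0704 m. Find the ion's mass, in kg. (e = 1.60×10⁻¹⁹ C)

qvB = mv²/r ⇒ m = qBr/v.
m = (1×1.60×10^-19)(0.320)(0.0704) / (1.40×10^4) = 2.57×10^-25 kg.

m ≈ 2.57×10^-25 kg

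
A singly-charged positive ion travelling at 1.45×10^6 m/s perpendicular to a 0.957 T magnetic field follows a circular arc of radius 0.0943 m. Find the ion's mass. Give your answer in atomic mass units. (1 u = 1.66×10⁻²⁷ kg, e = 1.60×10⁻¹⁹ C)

qvB = mv²/r ⇒ m = qBr/v.
m = (1×1.60×10^-19)(0.957)(0.0943) / (1.45×10^6) = 9.96×10^-27 kg = 6.00 u.

m ≈ 6.00 u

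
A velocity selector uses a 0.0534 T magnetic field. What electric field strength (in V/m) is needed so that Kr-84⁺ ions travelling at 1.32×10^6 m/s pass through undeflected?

E ≈ 7.05×10^4 V/m

qE = qvB ⇒ E = vB = (1.32×10^6)(0.0534) = 7.05×10^4 V/m.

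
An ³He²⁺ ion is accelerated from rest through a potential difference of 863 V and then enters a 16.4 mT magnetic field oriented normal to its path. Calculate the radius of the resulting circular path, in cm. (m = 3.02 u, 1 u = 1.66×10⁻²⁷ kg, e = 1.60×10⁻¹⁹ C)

r ≈ 31.7 cm

The kinetic energy gained is K = qV = (2×1.60×10^-19)(863) = 2.76×10^-16 J.
v = √(2K/m) = 3.32×10^5 m/s.
r = mv/(qB) = (5.01×10^-27)(3.32×10^5) / [(2×1.60×10^-19)(0.0164)] = 0.317 m.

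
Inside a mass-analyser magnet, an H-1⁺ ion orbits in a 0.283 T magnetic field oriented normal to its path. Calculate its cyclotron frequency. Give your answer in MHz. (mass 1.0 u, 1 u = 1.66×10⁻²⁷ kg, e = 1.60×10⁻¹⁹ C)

f = qB/(2πm) = (1×1.60×10^-19)(0.283) / [2π(1.66×10^-27)] = 4.34×10^6 Hz.

f ≈ 4.34 MHz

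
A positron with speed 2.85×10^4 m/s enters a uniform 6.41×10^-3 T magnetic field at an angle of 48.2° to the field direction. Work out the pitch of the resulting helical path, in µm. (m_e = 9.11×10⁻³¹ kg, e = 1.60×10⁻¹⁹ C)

The velocity component along B is v∥ = v cos48.2° = 1.90×10^4 m/s.
The cyclotron period T = 2πm/(qB) = 5.58×10^-9 s is set by m, q, B alone.
Pitch = v∥·T = (1.90×10^4)(5.58×10^-9) = 1.06×10^-4 m.

pitch ≈ 106 µm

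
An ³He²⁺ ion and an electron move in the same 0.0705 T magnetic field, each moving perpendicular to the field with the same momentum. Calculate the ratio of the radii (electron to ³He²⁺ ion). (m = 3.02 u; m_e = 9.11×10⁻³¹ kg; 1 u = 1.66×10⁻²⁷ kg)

ratio ≈ 2.00

r = p/(qB) ⇒ at equal p, r ∝ 1/q.
r_{electron}/r_{³He²⁺ ion} = 2.00.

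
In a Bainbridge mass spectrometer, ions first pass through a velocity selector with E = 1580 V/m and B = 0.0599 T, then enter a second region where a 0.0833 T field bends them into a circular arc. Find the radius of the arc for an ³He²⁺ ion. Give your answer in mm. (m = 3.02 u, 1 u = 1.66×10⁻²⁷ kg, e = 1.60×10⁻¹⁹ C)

r ≈ 4.96 mm

The selector passes v = E/B = 1580/0.0599 = 2.64×10^4 m/s.
In the deflection region, r = mv/(qB₂) = (5.01×10^-27)(2.64×10^4) / [(2×1.60×10^-19)(0.0833)] = 4.96×10^-3 m.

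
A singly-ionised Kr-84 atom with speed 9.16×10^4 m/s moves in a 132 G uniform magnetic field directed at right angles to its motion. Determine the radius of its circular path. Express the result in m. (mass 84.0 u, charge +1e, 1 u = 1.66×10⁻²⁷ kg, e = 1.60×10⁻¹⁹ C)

r ≈ 6.05 m

The magnetic force provides the centripetal force: qvB = mv²/r, so r = mv/(qB).
r = (1.39×10^-25 kg)(9.16×10^4 m/s) / [(1×1.60×10^-19 C)(0.0132 T)] = 6.05 m.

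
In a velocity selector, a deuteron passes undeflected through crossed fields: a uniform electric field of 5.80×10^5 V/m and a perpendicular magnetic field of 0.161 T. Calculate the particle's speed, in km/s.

For zero net force, qE = qvB, so v = E/B.
v = (5.80×10^5) / (0.161) = 3.60×10^6 m/s.

v ≈ 3600 km/s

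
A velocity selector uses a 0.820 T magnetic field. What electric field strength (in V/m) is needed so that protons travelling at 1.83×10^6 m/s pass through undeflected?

E ≈ 1.50×10^6 V/m

qE = qvB ⇒ E = vB = (1.83×10^6)(0.820) = 1.50×10^6 V/m.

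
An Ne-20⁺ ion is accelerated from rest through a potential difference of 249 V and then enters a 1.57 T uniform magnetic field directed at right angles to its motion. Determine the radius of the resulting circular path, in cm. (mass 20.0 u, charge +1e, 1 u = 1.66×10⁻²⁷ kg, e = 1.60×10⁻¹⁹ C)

r ≈ 0.647 cm

The kinetic energy gained is K = qV = (1×1.60×10^-19)(249) = 3.98×10^-17 J.
v = √(2K/m) = 4.90×10^4 m/s.
r = mv/(qB) = (3.32×10^-26)(4.90×10^4) / [(1×1.60×10^-19)(1.57)] = 6.47×10^-3 m.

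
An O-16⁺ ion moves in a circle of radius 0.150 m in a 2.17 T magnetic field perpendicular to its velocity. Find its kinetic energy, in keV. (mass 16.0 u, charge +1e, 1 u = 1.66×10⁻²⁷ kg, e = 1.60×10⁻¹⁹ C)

v = qBr/m = (1×1.60×10^-19)(2.17)(0.150) / (2.66×10^-26) = 1.96×10^6 m/s.
K = ½mv² = 0.5·(2.66×10^-26)·(1.96×10^6)² = 5.11×10^-14 J = 319 keV.

K ≈ 319 keV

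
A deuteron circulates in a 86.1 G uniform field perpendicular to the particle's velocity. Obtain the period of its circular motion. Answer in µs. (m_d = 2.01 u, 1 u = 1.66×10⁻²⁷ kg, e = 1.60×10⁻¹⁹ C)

The cyclotron period is independent of speed: T = 2πm/(qB).
T = 2π(3.34×10^-27) / [(1×1.60×10^-19)(8.61×10^-3)] = 1.52×10^-5 s.

T ≈ 15.2 µs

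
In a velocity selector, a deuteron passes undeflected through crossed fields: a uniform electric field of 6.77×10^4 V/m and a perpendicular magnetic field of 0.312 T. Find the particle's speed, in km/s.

For zero net force, qE = qvB, so v = E/B.
v = (6.77×10^4) / (0.312) = 2.17×10^5 m/s.

v ≈ 217 km/s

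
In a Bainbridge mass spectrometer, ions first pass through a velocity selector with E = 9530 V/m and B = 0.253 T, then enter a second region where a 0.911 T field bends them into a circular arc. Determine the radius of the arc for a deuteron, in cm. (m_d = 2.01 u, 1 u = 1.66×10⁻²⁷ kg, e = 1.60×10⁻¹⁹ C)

The selector passes v = E/B = 9530/0.253 = 3.77×10^4 m/s.
In the deflection region, r = mv/(qB₂) = (3.34×10^-27)(3.77×10^4) / [(1×1.60×10^-19)(0.911)] = 8.62×10^-4 m.

r ≈ 0.0862 cm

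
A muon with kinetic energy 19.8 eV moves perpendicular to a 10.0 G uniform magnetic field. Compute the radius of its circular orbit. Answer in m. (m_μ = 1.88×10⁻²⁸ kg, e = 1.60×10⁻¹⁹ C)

r ≈ 0.216 m

Convert the energy: K = 19.8 eV = 3.17×10^-18 J.
v = √(2K/m) = √(2·3.17×10^-18/1.88×10^-28) = 1.84×10^5 m/s.
r = mv/(qB) = (1.88×10^-28)(1.84×10^5) / [(1×1.60×10^-19)(1.00×10^-3)] = 0.216 m.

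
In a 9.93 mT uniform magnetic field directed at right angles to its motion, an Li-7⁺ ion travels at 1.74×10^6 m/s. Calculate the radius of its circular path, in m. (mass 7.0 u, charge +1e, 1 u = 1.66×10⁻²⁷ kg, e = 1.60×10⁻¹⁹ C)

r ≈ 12.7 m

The magnetic force provides the centripetal force: qvB = mv²/r, so r = mv/(qB).
r = (1.16×10^-26 kg)(1.74×10^6 m/s) / [(1×1.60×10^-19 C)(9.93×10^-3 T)] = 12.7 m.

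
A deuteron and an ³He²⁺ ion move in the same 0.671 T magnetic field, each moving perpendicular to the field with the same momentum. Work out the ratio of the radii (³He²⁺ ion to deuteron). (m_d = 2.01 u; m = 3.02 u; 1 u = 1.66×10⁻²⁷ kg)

r = p/(qB) ⇒ at equal p, r ∝ 1/q.
r_{³He²⁺ ion}/r_{deuteron} = 0.500.

ratio ≈ 0.500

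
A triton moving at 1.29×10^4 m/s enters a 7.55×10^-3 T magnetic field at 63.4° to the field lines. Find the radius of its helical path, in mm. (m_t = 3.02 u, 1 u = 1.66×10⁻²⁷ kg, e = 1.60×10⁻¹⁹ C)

Only the perpendicular component v⊥ = v sin63.4° = 1.15×10^4 m/s is bent by the field.
r = m v⊥ /(qB) = (5.01×10^-27)(1.15×10^4) / [(1×1.60×10^-19)(7.55×10^-3)] = 0.0479 m.

r ≈ 47.9 mm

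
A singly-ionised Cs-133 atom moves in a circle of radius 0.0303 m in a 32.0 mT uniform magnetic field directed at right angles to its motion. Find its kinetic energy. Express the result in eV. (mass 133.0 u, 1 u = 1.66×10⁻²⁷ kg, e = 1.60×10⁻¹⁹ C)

v = qBr/m = (1×1.60×10^-19)(0.0320)(0.0303) / (2.21×10^-25) = 703 m/s.
K = ½mv² = 0.5·(2.21×10^-25)·(703)² = 5.45×10^-20 J = 0.341 eV.

K ≈ 0.341 eV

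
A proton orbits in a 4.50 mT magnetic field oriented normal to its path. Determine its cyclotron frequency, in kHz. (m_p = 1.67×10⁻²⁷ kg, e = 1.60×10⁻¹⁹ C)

f = qB/(2πm) = (1×1.60×10^-19)(4.50×10^-3) / [2π(1.67×10^-27)] = 6.86×10^4 Hz.

f ≈ 68.6 kHz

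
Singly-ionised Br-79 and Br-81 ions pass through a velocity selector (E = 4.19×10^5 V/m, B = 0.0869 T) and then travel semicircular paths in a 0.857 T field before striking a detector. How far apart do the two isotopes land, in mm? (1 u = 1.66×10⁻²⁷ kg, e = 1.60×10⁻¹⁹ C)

Both emerge at v = E/B₁ = 4.82×10^6 m/s.
r = mv/(qB₂), so r₁ = 4.611 m and r₂ = 4.728 m, giving Δr = 0.117 m.
After a semicircle each ion lands a diameter 2r from the entry slit, so the separation is 2Δr = 0.233 m.

Δd ≈ 233 mm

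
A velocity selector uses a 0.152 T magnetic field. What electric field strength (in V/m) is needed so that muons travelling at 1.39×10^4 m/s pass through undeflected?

E ≈ 2110 V/m

qE = qvB ⇒ E = vB = (1.39×10^4)(0.152) = 2110 V/m.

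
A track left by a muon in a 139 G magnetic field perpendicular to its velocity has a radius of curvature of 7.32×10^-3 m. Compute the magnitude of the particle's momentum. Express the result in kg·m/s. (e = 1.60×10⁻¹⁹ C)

Since qvB = mv²/r, the momentum p = mv = qBr.
p = (1×1.60×10^-19)(0.0139)(7.32×10^-3) = 1.63×10^-23 kg·m/s.

p ≈ 1.63×10^-23 kg·m/s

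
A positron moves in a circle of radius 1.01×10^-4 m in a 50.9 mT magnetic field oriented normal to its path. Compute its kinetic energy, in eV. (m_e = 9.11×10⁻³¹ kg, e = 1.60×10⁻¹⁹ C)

K ≈ 2.32 eV

v = qBr/m = (1×1.60×10^-19)(0.0509)(1.01×10^-4) / (9.11×10^-31) = 9.03×10^5 m/s.
K = ½mv² = 0.5·(9.11×10^-31)·(9.03×10^5)² = 3.71×10^-19 J = 2.32 eV.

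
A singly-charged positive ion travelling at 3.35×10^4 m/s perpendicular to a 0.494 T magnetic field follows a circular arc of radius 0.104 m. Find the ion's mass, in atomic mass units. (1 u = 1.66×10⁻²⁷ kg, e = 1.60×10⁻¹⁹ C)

m ≈ 148 u

qvB = mv²/r ⇒ m = qBr/v.
m = (1×1.60×10^-19)(0.494)(0.104) / (3.35×10^4) = 2.45×10^-25 kg = 148 u.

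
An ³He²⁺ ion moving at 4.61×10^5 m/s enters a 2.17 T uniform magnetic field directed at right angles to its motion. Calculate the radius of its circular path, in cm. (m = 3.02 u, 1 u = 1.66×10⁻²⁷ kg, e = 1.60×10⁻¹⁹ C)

The magnetic force provides the centripetal force: qvB = mv²/r, so r = mv/(qB).
r = (5.01×10^-27 kg)(4.61×10^5 m/s) / [(2×1.60×10^-19 C)(2.17 T)] = 3.33×10^-3 m.

r ≈ 0.333 cm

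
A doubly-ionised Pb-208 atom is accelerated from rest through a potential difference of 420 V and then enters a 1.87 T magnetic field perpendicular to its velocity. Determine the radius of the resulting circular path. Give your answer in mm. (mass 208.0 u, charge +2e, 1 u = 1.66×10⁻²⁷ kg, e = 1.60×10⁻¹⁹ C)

r ≈ 16.1 mm

The kinetic energy gained is K = qV = (2×1.60×10^-19)(420) = 1.34×10^-16 J.
v = √(2K/m) = 2.79×10^4 m/s.
r = mv/(qB) = (3.45×10^-25)(2.79×10^4) / [(2×1.60×10^-19)(1.87)] = 0.0161 m.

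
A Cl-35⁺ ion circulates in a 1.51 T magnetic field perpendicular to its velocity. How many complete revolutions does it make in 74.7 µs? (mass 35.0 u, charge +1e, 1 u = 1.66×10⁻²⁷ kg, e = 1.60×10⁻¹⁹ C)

N = 49

T = 2πm/(qB) = 2π(5.81×10^-26) / [(1×1.60×10^-19)(1.51)] = 1.5110×10^-6 s.
N = t/T = 7.47×10^-5 / 1.5110×10^-6 ≈ 49.44, so 49 complete revolutions.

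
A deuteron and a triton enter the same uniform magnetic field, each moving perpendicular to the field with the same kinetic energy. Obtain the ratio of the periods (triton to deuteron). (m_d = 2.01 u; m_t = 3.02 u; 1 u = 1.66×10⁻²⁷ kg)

ratio ≈ 1.50

T = 2πm/(qB) is independent of speed, so T₂/T₁ = (m₂/q₂)/(m₁/q₁).
T_{triton}/T_{deuteron} = (5.01×10^-27/1e) / (3.34×10^-27/1e) = 1.50.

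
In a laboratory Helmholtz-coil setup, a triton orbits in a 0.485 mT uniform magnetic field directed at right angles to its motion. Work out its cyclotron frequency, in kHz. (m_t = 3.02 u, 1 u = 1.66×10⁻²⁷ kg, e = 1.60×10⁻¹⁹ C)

f ≈ 2.46 kHz

f = qB/(2πm) = (1×1.60×10^-19)(4.85×10^-4) / [2π(5.01×10^-27)] = 2460 Hz.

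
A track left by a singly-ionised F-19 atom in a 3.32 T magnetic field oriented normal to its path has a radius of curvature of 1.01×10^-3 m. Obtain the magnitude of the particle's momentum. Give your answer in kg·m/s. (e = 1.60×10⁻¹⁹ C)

Since qvB = mv²/r, the momentum p = mv = qBr.
p = (1×1.60×10^-19)(3.32)(1.01×10^-3) = 5.37×10^-22 kg·m/s.

p ≈ 5.37×10^-22 kg·m/s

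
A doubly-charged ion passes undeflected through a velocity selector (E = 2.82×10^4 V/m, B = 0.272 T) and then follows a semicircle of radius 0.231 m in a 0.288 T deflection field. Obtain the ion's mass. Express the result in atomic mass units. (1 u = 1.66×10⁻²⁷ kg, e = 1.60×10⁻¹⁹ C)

v = E/B₁ = 1.04×10^5 m/s.
From r = mv/(qB₂), m = qB₂r/v = (2×1.60×10^-19)(0.288)(0.231) / (1.04×10^5) = 2.05×10^-25 kg.
In atomic mass units: m = 2.05×10^-25 / 1.66×10^-27 = 124 u.

m ≈ 124 u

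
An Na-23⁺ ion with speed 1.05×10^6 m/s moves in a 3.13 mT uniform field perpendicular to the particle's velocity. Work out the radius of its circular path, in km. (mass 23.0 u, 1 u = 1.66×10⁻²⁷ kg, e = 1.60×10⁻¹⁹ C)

r ≈ 0.0800 km

The magnetic force provides the centripetal force: qvB = mv²/r, so r = mv/(qB).
r = (3.82×10^-26 kg)(1.05×10^6 m/s) / [(1×1.60×10^-19 C)(3.13×10^-3 T)] = 80.0 m.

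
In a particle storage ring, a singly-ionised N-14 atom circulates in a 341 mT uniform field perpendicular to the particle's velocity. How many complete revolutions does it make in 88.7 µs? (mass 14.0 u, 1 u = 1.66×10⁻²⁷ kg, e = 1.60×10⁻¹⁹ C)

N = 33

T = 2πm/(qB) = 2π(2.324×10^-26) / [(1×1.60×10^-19)(0.341)] = 2.6763×10^-6 s.
N = t/T = 8.87×10^-5 / 2.6763×10^-6 ≈ 33.14, so 33 complete revolutions.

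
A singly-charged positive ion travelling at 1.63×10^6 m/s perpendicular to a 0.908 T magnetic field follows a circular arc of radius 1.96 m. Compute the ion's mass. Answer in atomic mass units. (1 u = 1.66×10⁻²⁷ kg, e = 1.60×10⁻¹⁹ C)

qvB = mv²/r ⇒ m = qBr/v.
m = (1×1.60×10^-19)(0.908)(1.96) / (1.63×10^6) = 1.75×10^-25 kg = 105 u.

m ≈ 105 u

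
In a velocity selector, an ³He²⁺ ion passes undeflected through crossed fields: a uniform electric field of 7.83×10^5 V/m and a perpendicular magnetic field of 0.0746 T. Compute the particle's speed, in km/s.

For zero net force, qE = qvB, so v = E/B.
v = (7.83×10^5) / (0.0746) = 1.05×10^7 m/s.

v ≈ 10500 km/s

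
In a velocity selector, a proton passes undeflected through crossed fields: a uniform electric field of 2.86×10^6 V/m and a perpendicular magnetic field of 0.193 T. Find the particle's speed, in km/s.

v ≈ 14800 km/s

For zero net force, qE = qvB, so v = E/B.
v = (2.86×10^6) / (0.193) = 1.48×10^7 m/s.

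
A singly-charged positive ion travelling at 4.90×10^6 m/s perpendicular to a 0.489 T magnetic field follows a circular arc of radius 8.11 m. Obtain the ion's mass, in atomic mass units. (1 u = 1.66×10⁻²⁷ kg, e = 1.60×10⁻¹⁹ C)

qvB = mv²/r ⇒ m = qBr/v.
m = (1×1.60×10^-19)(0.489)(8.11) / (4.90×10^6) = 1.29×10^-25 kg = 78.0 u.

m ≈ 78.0 u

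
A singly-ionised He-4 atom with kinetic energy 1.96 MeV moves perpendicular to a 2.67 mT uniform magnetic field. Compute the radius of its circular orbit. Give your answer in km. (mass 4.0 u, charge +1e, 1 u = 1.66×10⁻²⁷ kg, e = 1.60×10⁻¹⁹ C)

Convert the energy: K = 1.96 MeV = 3.14×10^-13 J.
v = √(2K/m) = √(2·3.14×10^-13/6.64×10^-27) = 9.72×10^6 m/s.
r = mv/(qB) = (6.64×10^-27)(9.72×10^6) / [(1×1.60×10^-19)(2.67×10^-3)] = 151 m.

r ≈ 0.151 km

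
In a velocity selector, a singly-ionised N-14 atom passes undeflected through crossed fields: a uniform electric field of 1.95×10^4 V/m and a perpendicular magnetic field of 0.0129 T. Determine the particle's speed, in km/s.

For zero net force, qE = qvB, so v = E/B.
v = (1.95×10^4) / (0.0129) = 1.51×10^6 m/s.

v ≈ 1510 km/s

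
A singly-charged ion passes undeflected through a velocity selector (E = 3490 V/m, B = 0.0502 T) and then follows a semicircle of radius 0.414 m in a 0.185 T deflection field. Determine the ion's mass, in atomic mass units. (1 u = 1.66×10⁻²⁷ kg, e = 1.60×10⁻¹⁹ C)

m ≈ 106 u

v = E/B₁ = 6.95×10^4 m/s.
From r = mv/(qB₂), m = qB₂r/v = (1×1.60×10^-19)(0.185)(0.414) / (6.95×10^4) = 1.76×10^-25 kg.
In atomic mass units: m = 1.76×10^-25 / 1.66×10^-27 = 106 u.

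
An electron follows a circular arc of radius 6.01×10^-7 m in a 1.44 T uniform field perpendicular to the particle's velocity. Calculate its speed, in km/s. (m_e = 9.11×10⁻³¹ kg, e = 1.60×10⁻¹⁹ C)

v ≈ 152 km/s

From qvB = mv²/r, v = qBr/m.
v = (1×1.60×10^-19)(1.44)(6.01×10^-7) / (9.11×10^-31) = 1.52×10^5 m/s.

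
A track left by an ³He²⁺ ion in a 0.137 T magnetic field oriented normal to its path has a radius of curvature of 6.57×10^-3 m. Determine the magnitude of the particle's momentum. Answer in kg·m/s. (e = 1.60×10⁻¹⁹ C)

Since qvB = mv²/r, the momentum p = mv = qBr.
p = (2×1.60×10^-19)(0.137)(6.57×10^-3) = 2.88×10^-22 kg·m/s.

p ≈ 2.88×10^-22 kg·m/s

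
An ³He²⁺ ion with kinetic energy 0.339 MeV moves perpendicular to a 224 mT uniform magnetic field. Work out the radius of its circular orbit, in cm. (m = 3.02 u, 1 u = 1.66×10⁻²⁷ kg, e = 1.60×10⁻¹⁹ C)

r ≈ 32.5 cm

Convert the energy: K = 0.339 MeV = 5.42×10^-14 J.
v = √(2K/m) = √(2·5.42×10^-14/5.01×10^-27) = 4.65×10^6 m/s.
r = mv/(qB) = (5.01×10^-27)(4.65×10^6) / [(2×1.60×10^-19)(0.224)] = 0.325 m.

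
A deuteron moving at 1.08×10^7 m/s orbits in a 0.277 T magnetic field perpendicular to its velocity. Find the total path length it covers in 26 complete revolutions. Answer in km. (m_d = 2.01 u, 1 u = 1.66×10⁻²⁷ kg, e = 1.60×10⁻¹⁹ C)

L ≈ 0.133 km

r = mv/(qB) = 0.813 m, so one revolution covers 2πr = 5.11 m.
In 26 revolutions: L = 26·2πr = 133 m.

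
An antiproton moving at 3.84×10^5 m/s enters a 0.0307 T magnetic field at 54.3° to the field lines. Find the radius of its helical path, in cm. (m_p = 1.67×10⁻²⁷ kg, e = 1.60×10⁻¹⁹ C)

Only the perpendicular component v⊥ = v sin54.3° = 3.12×10^5 m/s is bent by the field.
r = m v⊥ /(qB) = (1.67×10^-27)(3.12×10^5) / [(1×1.60×10^-19)(0.0307)] = 0.106 m.

r ≈ 10.6 cm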